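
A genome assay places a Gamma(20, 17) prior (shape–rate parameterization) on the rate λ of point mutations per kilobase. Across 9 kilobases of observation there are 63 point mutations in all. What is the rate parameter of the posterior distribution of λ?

26

Total count 63 over total exposure 9 kilobases.
The Gamma prior is conjugate for the Poisson rate, so λ | data ~ Gamma(20+63, 17+9) = Gamma(83, 26).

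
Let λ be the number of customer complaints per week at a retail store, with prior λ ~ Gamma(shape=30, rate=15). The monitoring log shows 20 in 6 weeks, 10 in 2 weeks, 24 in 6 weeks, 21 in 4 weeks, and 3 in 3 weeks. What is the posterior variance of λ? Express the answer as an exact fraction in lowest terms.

1/12

Total count: 20 + 10 + 24 + 21 + 3 = 78.
Total exposure: 6 + 2 + 6 + 4 + 3 = 21 weeks.
Conjugate update: add total count to the shape and total exposure to the rate, giving Gamma(108, 36).
Posterior variance = α'/β'² = 108/1296 = 1/12.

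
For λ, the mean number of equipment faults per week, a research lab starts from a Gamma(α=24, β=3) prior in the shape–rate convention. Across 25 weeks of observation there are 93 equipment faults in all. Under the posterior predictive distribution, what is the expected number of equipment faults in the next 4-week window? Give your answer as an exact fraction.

Total count 93 over total exposure 25 weeks.
Conjugate update: add total count to the shape and total exposure to the rate, giving Gamma(117, 28).
Predictive mean over a 4-week window = T·E[λ|data] = 4·117/28 = 117/7.

117/7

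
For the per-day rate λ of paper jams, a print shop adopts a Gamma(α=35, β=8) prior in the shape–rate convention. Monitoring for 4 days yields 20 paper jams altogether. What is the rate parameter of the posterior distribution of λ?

Total count 20 over total exposure 4 days.
Posterior: α' = 35 + 20 = 55, β' = 8 + 4 = 12.

12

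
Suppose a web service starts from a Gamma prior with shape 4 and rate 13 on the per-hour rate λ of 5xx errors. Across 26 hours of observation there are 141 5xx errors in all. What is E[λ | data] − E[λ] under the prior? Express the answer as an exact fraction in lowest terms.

Total count 141 over total exposure 26 hours.
Gamma(α, β) with Poisson data over total exposure Σt gives posterior Gamma(α+Σx, β+Σt) = Gamma(145, 39).
Posterior mean = 145/39 = 145/39; prior mean = 4/13 = 4/13. Difference = 145/39 − 4/13 = 133/39.

133/39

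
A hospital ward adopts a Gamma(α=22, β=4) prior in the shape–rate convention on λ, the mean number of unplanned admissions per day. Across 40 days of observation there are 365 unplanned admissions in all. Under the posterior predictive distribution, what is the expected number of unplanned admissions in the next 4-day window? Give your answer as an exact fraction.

387/11

Total count 365 over total exposure 40 days.
Posterior: α' = 22 + 365 = 387, β' = 4 + 40 = 44.
Predictive mean over a 4-day window = T·E[λ|data] = 4·387/44 = 387/11.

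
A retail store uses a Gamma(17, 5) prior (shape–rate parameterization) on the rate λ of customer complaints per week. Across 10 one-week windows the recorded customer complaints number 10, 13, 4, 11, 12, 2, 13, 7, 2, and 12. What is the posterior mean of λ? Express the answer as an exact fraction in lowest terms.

Total count: 10 + 13 + 4 + 11 + 12 + 2 + 13 + 7 + 2 + 12 = 86.
Total exposure: 10 weeks.
Gamma(α, β) with Poisson data over total exposure Σt gives posterior Gamma(α+Σx, β+Σt) = Gamma(103, 15).
Posterior mean = α'/β' = 103/15.

103/15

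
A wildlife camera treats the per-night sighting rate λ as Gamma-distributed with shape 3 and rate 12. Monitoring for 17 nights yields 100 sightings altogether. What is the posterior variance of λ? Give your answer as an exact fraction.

Total count 100 over total exposure 17 nights.
By Gamma–Poisson conjugacy, the posterior is Gamma(α + Σx, β + Σt) = Gamma(3 + 100, 12 + 17) = Gamma(103, 29).
Posterior variance = α'/β'² = 103/841.

103/841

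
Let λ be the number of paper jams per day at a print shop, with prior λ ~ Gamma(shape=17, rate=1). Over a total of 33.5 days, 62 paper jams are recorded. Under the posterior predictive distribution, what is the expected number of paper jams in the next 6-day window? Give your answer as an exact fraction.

316/23

Total count 62 over total exposure 33.5 days.
Conjugate update: add total count to the shape and total exposure to the rate, giving Gamma(79, 69/2).
Predictive mean over a 6-day window = T·E[λ|data] = 6·79/(69/2) = 316/23.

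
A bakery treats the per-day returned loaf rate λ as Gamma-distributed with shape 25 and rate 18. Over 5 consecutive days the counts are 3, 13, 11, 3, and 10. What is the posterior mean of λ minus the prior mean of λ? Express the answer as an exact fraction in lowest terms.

Total count: 3 + 13 + 11 + 3 + 10 = 40.
Total exposure: 5 days.
Posterior: α' = 25 + 40 = 65, β' = 18 + 5 = 23.
Posterior mean = 65/23 = 65/23; prior mean = 25/18 = 25/18. Difference = 65/23 − 25/18 = 595/414.

595/414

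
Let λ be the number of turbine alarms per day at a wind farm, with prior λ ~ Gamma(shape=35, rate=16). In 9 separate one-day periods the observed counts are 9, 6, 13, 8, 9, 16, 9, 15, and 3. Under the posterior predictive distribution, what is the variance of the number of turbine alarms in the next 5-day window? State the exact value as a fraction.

Total count: 9 + 6 + 13 + 8 + 9 + 16 + 9 + 15 + 3 = 88.
Total exposure: 9 days.
Conjugate update: add total count to the shape and total exposure to the rate, giving Gamma(123, 25).
The posterior predictive for a window of length T is Negative Binomial with variance T·α'·(β'+T)/β'² = 5·123·30/625 = 738/25.

738/25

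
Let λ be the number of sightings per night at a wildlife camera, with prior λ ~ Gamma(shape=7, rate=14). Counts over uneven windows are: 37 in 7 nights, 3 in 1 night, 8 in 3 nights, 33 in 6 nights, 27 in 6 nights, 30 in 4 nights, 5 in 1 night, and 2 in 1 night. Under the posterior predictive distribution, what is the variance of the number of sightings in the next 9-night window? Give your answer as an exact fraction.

Total count: 37 + 3 + 8 + 33 + 27 + 30 + 5 + 2 = 145.
Total exposure: 7 + 1 + 3 + 6 + 6 + 4 + 1 + 1 = 29 nights.
By Gamma–Poisson conjugacy, the posterior is Gamma(α + Σx, β + Σt) = Gamma(7 + 145, 14 + 29) = Gamma(152, 43).
The posterior predictive for a window of length T is Negative Binomial with variance T·α'·(β'+T)/β'² = 9·152·52/1849 = 71136/1849.

71136/1849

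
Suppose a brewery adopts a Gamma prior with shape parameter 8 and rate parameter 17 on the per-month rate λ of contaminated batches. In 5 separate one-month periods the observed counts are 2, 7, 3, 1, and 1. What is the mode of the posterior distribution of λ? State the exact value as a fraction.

Total count: 2 + 7 + 3 + 1 + 1 = 14.
Total exposure: 5 months.
By Gamma–Poisson conjugacy, the posterior is Gamma(α + Σx, β + Σt) = Gamma(8 + 14, 17 + 5) = Gamma(22, 22).
Posterior mode = (α'−1)/β' = 21/22.

21/22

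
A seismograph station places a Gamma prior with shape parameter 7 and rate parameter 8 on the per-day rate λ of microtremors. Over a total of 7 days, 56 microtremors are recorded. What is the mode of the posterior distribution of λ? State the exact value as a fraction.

62/15

Total count 56 over total exposure 7 days.
Conjugate update: add total count to the shape and total exposure to the rate, giving Gamma(63, 15).
Posterior mode = (α'−1)/β' = 62/15.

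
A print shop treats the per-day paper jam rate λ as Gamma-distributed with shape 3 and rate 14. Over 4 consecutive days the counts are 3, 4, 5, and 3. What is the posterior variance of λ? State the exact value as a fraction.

1/18

Total count: 3 + 4 + 5 + 3 = 15.
Total exposure: 4 days.
The Gamma prior is conjugate for the Poisson rate, so λ | data ~ Gamma(3+15, 14+4) = Gamma(18, 18).
Posterior variance = α'/β'² = 18/324 = 1/18.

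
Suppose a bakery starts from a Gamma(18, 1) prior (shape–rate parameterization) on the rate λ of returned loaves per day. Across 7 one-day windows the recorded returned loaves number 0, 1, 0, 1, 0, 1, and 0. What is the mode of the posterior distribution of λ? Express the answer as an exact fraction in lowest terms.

5/2

Total count: 0 + 1 + 0 + 1 + 0 + 1 + 0 = 3.
Total exposure: 7 days.
By Gamma–Poisson conjugacy, the posterior is Gamma(α + Σx, β + Σt) = Gamma(18 + 3, 1 + 7) = Gamma(21, 8).
Posterior mode = (α'−1)/β' = 20/8 = 5/2.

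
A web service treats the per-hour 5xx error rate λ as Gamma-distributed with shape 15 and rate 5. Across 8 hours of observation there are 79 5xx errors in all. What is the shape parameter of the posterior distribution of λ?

Total count 79 over total exposure 8 hours.
Gamma(α, β) with Poisson data over total exposure Σt gives posterior Gamma(α+Σx, β+Σt) = Gamma(94, 13).

94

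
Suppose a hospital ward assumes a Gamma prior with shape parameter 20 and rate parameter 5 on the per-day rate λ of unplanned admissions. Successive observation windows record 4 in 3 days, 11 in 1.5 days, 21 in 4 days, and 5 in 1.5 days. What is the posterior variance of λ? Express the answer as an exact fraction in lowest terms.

61/225

Total count: 4 + 11 + 21 + 5 = 41.
Total exposure: 3 + 1.5 + 4 + 1.5 = 10 days.
By Gamma–Poisson conjugacy, the posterior is Gamma(α + Σx, β + Σt) = Gamma(20 + 41, 5 + 10) = Gamma(61, 15).
Posterior variance = α'/β'² = 61/225.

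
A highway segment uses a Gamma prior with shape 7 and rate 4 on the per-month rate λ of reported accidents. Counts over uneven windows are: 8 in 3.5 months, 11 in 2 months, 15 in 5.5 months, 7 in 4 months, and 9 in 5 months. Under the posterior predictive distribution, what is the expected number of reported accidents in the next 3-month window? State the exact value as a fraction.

57/8

Total count: 8 + 11 + 15 + 7 + 9 = 50.
Total exposure: 3.5 + 2 + 5.5 + 4 + 5 = 20 months.
Conjugate update: add total count to the shape and total exposure to the rate, giving Gamma(57, 24).
Predictive mean over a 3-month window = T·E[λ|data] = 3·57/24 = 57/8.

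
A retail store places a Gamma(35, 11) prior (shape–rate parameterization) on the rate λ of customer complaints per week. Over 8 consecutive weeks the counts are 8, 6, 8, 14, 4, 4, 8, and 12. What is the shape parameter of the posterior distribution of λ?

Total count: 8 + 6 + 8 + 14 + 4 + 4 + 8 + 12 = 64.
Total exposure: 8 weeks.
By Gamma–Poisson conjugacy, the posterior is Gamma(α + Σx, β + Σt) = Gamma(35 + 64, 11 + 8) = Gamma(99, 19).

99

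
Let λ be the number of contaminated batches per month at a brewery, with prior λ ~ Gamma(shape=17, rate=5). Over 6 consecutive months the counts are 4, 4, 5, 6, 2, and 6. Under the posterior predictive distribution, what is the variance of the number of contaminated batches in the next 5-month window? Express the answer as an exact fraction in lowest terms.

Total count: 4 + 4 + 5 + 6 + 2 + 6 = 27.
Total exposure: 6 months.
Gamma(α, β) with Poisson data over total exposure Σt gives posterior Gamma(α+Σx, β+Σt) = Gamma(44, 11).
The posterior predictive for a window of length T is Negative Binomial with variance T·α'·(β'+T)/β'² = 5·44·16/121 = 320/11.

320/11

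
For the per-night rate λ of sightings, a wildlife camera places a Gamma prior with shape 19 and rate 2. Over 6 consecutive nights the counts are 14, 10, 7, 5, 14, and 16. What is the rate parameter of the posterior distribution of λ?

8

Total count: 14 + 10 + 7 + 5 + 14 + 16 = 66.
Total exposure: 6 nights.
By Gamma–Poisson conjugacy, the posterior is Gamma(α + Σx, β + Σt) = Gamma(19 + 66, 2 + 6) = Gamma(85, 8).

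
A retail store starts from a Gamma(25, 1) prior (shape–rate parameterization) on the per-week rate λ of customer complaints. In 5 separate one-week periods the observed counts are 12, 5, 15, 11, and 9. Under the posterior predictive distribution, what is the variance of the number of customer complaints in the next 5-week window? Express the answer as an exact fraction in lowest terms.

Total count: 12 + 5 + 15 + 11 + 9 = 52.
Total exposure: 5 weeks.
Posterior: α' = 25 + 52 = 77, β' = 1 + 5 = 6.
The posterior predictive for a window of length T is Negative Binomial with variance T·α'·(β'+T)/β'² = 5·77·11/36 = 4235/36.

4235/36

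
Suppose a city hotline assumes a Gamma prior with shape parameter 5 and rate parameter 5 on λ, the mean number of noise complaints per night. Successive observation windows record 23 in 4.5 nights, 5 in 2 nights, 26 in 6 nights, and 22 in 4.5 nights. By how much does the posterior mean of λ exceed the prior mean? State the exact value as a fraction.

59/22

Total count: 23 + 5 + 26 + 22 = 76.
Total exposure: 4.5 + 2 + 6 + 4.5 = 17 nights.
Conjugate update: add total count to the shape and total exposure to the rate, giving Gamma(81, 22).
Posterior mean = 81/22 = 81/22; prior mean = 5/5 = 1. Difference = 81/22 − 1 = 59/22.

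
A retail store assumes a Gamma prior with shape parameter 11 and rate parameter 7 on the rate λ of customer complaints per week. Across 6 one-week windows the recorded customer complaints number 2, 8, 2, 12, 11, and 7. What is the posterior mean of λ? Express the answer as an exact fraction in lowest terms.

53/13

Total count: 2 + 8 + 2 + 12 + 11 + 7 = 42.
Total exposure: 6 weeks.
By Gamma–Poisson conjugacy, the posterior is Gamma(α + Σx, β + Σt) = Gamma(11 + 42, 7 + 6) = Gamma(53, 13).
Posterior mean = α'/β' = 53/13.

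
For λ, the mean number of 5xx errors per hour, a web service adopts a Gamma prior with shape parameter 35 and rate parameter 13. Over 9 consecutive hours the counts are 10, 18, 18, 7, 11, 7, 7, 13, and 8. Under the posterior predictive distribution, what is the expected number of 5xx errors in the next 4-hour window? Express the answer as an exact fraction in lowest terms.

268/11

Total count: 10 + 18 + 18 + 7 + 11 + 7 + 7 + 13 + 8 = 99.
Total exposure: 9 hours.
The Gamma prior is conjugate for the Poisson rate, so λ | data ~ Gamma(35+99, 13+9) = Gamma(134, 22).
Predictive mean over a 4-hour window = T·E[λ|data] = 4·134/22 = 268/11.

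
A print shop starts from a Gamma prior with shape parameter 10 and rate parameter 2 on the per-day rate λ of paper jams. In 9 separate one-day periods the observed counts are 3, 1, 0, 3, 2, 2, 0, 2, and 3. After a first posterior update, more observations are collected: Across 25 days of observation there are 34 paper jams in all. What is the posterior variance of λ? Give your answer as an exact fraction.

5/108

Total count: 3 + 1 + 0 + 3 + 2 + 2 + 0 + 2 + 3 = 16.
Total exposure: 9 days.
After the first batch: Gamma(10 + 16, 2 + 9) = Gamma(26, 11).
Total count 34 over total exposure 25 days.
After the second batch: Gamma(26 + 34, 11 + 25) = Gamma(60, 36).
Posterior variance = α'/β'² = 60/1296 = 5/108.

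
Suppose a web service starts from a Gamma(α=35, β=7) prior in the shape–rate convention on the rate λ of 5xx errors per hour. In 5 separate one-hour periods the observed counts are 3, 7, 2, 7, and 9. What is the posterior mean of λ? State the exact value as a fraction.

Total count: 3 + 7 + 2 + 7 + 9 = 28.
Total exposure: 5 hours.
Conjugate update: add total count to the shape and total exposure to the rate, giving Gamma(63, 12).
Posterior mean = α'/β' = 63/12 = 21/4.

21/4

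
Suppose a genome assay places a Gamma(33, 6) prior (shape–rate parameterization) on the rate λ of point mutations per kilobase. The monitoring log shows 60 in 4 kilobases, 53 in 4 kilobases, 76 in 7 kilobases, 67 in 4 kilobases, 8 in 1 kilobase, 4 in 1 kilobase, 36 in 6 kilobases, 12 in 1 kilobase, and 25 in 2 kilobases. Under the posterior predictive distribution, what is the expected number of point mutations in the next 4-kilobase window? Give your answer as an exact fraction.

374/9

Total count: 60 + 53 + 76 + 67 + 8 + 4 + 36 + 12 + 25 = 341.
Total exposure: 4 + 4 + 7 + 4 + 1 + 1 + 6 + 1 + 2 = 30 kilobases.
Conjugate update: add total count to the shape and total exposure to the rate, giving Gamma(374, 36).
Predictive mean over a 4-kilobase window = T·E[λ|data] = 4·374/36 = 374/9.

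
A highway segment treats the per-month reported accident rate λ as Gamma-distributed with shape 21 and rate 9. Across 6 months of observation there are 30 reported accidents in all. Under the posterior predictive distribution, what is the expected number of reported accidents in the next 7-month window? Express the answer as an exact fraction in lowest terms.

119/5

Total count 30 over total exposure 6 months.
By Gamma–Poisson conjugacy, the posterior is Gamma(α + Σx, β + Σt) = Gamma(21 + 30, 9 + 6) = Gamma(51, 15).
Predictive mean over a 7-month window = T·E[λ|data] = 7·51/15 = 119/5.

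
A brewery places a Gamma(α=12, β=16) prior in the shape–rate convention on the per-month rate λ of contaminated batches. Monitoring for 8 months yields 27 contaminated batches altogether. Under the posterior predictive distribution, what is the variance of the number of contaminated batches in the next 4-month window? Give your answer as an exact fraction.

91/12

Total count 27 over total exposure 8 months.
Gamma(α, β) with Poisson data over total exposure Σt gives posterior Gamma(α+Σx, β+Σt) = Gamma(39, 24).
The posterior predictive for a window of length T is Negative Binomial with variance T·α'·(β'+T)/β'² = 4·39·28/576 = 91/12.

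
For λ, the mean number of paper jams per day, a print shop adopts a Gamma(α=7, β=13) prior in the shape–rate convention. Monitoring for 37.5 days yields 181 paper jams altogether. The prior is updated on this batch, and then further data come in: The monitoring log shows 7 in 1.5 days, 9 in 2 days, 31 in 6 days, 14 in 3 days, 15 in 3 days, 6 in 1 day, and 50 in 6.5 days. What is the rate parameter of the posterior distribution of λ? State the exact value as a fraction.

Total count 181 over total exposure 37.5 days.
After the first batch: Gamma(7 + 181, 13 + 37.5) = Gamma(188, 101/2).
Total count: 7 + 9 + 31 + 14 + 15 + 6 + 50 = 132.
Total exposure: 1.5 + 2 + 6 + 3 + 3 + 1 + 6.5 = 23 days.
After the second batch: Gamma(188 + 132, 101/2 + 23) = Gamma(320, 147/2).

147/2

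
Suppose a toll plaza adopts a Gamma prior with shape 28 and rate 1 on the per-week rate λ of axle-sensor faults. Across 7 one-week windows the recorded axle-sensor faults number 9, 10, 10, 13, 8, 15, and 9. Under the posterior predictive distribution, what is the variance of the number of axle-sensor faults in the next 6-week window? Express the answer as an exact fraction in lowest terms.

1071/8

Total count: 9 + 10 + 10 + 13 + 8 + 15 + 9 = 74.
Total exposure: 7 weeks.
Posterior: α' = 28 + 74 = 102, β' = 1 + 7 = 8.
The posterior predictive for a window of length T is Negative Binomial with variance T·α'·(β'+T)/β'² = 6·102·14/64 = 1071/8.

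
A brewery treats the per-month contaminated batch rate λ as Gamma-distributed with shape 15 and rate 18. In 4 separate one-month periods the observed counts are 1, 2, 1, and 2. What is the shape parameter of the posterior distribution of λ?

21

Total count: 1 + 2 + 1 + 2 = 6.
Total exposure: 4 months.
Conjugate update: add total count to the shape and total exposure to the rate, giving Gamma(21, 22).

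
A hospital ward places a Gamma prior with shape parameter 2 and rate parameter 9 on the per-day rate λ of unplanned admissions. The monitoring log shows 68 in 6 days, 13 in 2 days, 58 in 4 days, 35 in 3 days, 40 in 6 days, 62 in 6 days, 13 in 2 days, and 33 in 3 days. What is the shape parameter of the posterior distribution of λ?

Total count: 68 + 13 + 58 + 35 + 40 + 62 + 13 + 33 = 322.
Total exposure: 6 + 2 + 4 + 3 + 6 + 6 + 2 + 3 = 32 days.
By Gamma–Poisson conjugacy, the posterior is Gamma(α + Σx, β + Σt) = Gamma(2 + 322, 9 + 32) = Gamma(324, 41).

324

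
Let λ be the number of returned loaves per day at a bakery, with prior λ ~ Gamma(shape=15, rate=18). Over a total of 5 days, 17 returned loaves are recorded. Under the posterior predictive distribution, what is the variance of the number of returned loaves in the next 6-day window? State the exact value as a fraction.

5568/529

Total count 17 over total exposure 5 days.
Conjugate update: add total count to the shape and total exposure to the rate, giving Gamma(32, 23).
The posterior predictive for a window of length T is Negative Binomial with variance T·α'·(β'+T)/β'² = 6·32·29/529 = 5568/529.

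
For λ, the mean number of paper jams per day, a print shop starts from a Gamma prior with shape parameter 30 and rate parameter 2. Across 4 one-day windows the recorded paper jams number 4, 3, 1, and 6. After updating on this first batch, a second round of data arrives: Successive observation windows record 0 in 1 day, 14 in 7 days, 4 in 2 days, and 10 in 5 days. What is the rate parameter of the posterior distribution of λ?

Total count: 4 + 3 + 1 + 6 = 14.
Total exposure: 4 days.
After the first batch: Gamma(30 + 14, 2 + 4) = Gamma(44, 6).
Total count: 0 + 14 + 4 + 10 = 28.
Total exposure: 1 + 7 + 2 + 5 = 15 days.
After the second batch: Gamma(44 + 28, 6 + 15) = Gamma(72, 21).

21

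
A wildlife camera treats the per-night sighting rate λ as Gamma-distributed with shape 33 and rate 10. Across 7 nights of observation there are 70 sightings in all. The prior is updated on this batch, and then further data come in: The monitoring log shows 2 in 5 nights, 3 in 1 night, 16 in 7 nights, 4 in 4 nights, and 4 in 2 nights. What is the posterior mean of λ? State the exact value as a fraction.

Total count 70 over total exposure 7 nights.
After the first batch: Gamma(33 + 70, 10 + 7) = Gamma(103, 17).
Total count: 2 + 3 + 16 + 4 + 4 = 29.
Total exposure: 5 + 1 + 7 + 4 + 2 = 19 nights.
After the second batch: Gamma(103 + 29, 17 + 19) = Gamma(132, 36).
Posterior mean = α'/β' = 132/36 = 11/3.

11/3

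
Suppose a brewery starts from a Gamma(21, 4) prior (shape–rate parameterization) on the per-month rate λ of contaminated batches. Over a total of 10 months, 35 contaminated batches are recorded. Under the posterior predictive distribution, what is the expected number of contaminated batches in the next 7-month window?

28

Total count 35 over total exposure 10 months.
By Gamma–Poisson conjugacy, the posterior is Gamma(α + Σx, β + Σt) = Gamma(21 + 35, 4 + 10) = Gamma(56, 14).
Predictive mean over a 7-month window = T·E[λ|data] = 7·56/14 = 28.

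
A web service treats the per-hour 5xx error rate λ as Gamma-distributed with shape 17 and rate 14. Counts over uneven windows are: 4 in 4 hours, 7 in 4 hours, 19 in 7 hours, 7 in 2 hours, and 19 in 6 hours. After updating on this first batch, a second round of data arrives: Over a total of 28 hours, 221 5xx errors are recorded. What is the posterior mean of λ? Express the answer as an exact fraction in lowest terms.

Total count: 4 + 7 + 19 + 7 + 19 = 56.
Total exposure: 4 + 4 + 7 + 2 + 6 = 23 hours.
After the first batch: Gamma(17 + 56, 14 + 23) = Gamma(73, 37).
Total count 221 over total exposure 28 hours.
After the second batch: Gamma(73 + 221, 37 + 28) = Gamma(294, 65).
Posterior mean = α'/β' = 294/65.

294/65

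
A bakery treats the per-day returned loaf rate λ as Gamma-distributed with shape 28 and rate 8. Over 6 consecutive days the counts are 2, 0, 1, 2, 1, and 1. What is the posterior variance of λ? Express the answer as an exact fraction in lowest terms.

5/28

Total count: 2 + 0 + 1 + 2 + 1 + 1 = 7.
Total exposure: 6 days.
The Gamma prior is conjugate for the Poisson rate, so λ | data ~ Gamma(28+7, 8+6) = Gamma(35, 14).
Posterior variance = α'/β'² = 35/196 = 5/28.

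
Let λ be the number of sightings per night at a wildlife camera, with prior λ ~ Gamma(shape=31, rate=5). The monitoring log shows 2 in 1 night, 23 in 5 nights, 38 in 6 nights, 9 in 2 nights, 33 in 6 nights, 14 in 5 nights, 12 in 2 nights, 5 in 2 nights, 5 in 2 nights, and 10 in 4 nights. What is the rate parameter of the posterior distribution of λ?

Total count: 2 + 23 + 38 + 9 + 33 + 14 + 12 + 5 + 5 + 10 = 151.
Total exposure: 1 + 5 + 6 + 2 + 6 + 5 + 2 + 2 + 2 + 4 = 35 nights.
By Gamma–Poisson conjugacy, the posterior is Gamma(α + Σx, β + Σt) = Gamma(31 + 151, 5 + 35) = Gamma(182, 40).

40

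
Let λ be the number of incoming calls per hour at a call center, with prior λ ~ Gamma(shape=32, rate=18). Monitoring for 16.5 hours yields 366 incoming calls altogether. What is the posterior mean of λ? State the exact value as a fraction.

796/69

Total count 366 over total exposure 16.5 hours.
Conjugate update: add total count to the shape and total exposure to the rate, giving Gamma(398, 69/2).
Posterior mean = α'/β' = 398/(69/2) = 796/69.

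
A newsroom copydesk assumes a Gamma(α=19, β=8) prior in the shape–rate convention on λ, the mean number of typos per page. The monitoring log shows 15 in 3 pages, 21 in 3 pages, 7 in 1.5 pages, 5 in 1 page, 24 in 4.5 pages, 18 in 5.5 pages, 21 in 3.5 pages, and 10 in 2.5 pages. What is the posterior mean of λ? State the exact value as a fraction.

Total count: 15 + 21 + 7 + 5 + 24 + 18 + 21 + 10 = 121.
Total exposure: 3 + 3 + 1.5 + 1 + 4.5 + 5.5 + 3.5 + 2.5 = 24.5 pages.
By Gamma–Poisson conjugacy, the posterior is Gamma(α + Σx, β + Σt) = Gamma(19 + 121, 8 + 24.5) = Gamma(140, 65/2).
Posterior mean = α'/β' = 140/(65/2) = 56/13.

56/13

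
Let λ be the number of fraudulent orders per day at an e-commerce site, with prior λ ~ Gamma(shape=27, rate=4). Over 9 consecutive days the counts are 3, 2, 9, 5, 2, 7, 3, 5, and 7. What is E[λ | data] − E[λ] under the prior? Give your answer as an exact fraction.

Total count: 3 + 2 + 9 + 5 + 2 + 7 + 3 + 5 + 7 = 43.
Total exposure: 9 days.
Gamma(α, β) with Poisson data over total exposure Σt gives posterior Gamma(α+Σx, β+Σt) = Gamma(70, 13).
Posterior mean = 70/13 = 70/13; prior mean = 27/4 = 27/4. Difference = 70/13 − 27/4 = -71/52.

-71/52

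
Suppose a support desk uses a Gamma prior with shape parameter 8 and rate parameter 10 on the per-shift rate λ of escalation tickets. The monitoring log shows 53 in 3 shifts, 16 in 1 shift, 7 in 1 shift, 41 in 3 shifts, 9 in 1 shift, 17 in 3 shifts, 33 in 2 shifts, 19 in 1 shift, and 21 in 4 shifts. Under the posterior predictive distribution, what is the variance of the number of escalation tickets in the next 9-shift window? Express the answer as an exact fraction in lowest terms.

76608/841

Total count: 53 + 16 + 7 + 41 + 9 + 17 + 33 + 19 + 21 = 216.
Total exposure: 3 + 1 + 1 + 3 + 1 + 3 + 2 + 1 + 4 = 19 shifts.
Gamma(α, β) with Poisson data over total exposure Σt gives posterior Gamma(α+Σx, β+Σt) = Gamma(224, 29).
The posterior predictive for a window of length T is Negative Binomial with variance T·α'·(β'+T)/β'² = 9·224·38/841 = 76608/841.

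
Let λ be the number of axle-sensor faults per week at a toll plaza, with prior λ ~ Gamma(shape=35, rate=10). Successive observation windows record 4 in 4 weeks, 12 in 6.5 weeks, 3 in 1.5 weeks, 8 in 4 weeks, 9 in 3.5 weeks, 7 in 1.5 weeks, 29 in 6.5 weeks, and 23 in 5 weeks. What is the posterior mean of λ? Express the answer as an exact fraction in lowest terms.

Total count: 4 + 12 + 3 + 8 + 9 + 7 + 29 + 23 = 95.
Total exposure: 4 + 6.5 + 1.5 + 4 + 3.5 + 1.5 + 6.5 + 5 = 32.5 weeks.
Conjugate update: add total count to the shape and total exposure to the rate, giving Gamma(130, 85/2).
Posterior mean = α'/β' = 130/(85/2) = 52/17.

52/17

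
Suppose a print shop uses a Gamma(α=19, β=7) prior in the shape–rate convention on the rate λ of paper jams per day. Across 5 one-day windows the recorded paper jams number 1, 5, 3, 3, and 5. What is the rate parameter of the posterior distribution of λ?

12

Total count: 1 + 5 + 3 + 3 + 5 = 17.
Total exposure: 5 days.
Conjugate update: add total count to the shape and total exposure to the rate, giving Gamma(36, 12).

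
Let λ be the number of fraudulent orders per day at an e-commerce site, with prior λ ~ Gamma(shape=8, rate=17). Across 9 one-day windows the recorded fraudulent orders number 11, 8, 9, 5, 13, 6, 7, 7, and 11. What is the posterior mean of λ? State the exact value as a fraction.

85/26

Total count: 11 + 8 + 9 + 5 + 13 + 6 + 7 + 7 + 11 = 77.
Total exposure: 9 days.
Posterior: α' = 8 + 77 = 85, β' = 17 + 9 = 26.
Posterior mean = α'/β' = 85/26.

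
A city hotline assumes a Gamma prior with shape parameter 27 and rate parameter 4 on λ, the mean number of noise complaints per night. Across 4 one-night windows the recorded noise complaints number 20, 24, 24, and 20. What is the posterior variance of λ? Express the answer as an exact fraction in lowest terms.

115/64

Total count: 20 + 24 + 24 + 20 = 88.
Total exposure: 4 nights.
By Gamma–Poisson conjugacy, the posterior is Gamma(α + Σx, β + Σt) = Gamma(27 + 88, 4 + 4) = Gamma(115, 8).
Posterior variance = α'/β'² = 115/64.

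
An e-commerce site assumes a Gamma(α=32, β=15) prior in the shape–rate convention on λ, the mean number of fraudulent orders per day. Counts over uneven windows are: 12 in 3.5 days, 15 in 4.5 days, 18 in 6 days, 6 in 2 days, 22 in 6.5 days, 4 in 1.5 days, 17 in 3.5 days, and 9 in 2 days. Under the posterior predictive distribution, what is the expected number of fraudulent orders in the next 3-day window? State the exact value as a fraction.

810/89

Total count: 12 + 15 + 18 + 6 + 22 + 4 + 17 + 9 = 103.
Total exposure: 3.5 + 4.5 + 6 + 2 + 6.5 + 1.5 + 3.5 + 2 = 29.5 days.
The Gamma prior is conjugate for the Poisson rate, so λ | data ~ Gamma(32+103, 15+29.5) = Gamma(135, 89/2).
Predictive mean over a 3-day window = T·E[λ|data] = 3·135/(89/2) = 810/89.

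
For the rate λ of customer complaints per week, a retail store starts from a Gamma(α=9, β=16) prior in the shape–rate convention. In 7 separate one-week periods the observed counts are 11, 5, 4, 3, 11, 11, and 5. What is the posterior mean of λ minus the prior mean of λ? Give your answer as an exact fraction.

Total count: 11 + 5 + 4 + 3 + 11 + 11 + 5 = 50.
Total exposure: 7 weeks.
Posterior: α' = 9 + 50 = 59, β' = 16 + 7 = 23.
Posterior mean = 59/23 = 59/23; prior mean = 9/16 = 9/16. Difference = 59/23 − 9/16 = 737/368.

737/368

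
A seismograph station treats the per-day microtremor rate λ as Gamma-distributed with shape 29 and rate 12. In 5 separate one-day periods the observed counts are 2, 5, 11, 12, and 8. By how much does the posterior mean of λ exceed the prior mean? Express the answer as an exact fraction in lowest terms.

311/204

Total count: 2 + 5 + 11 + 12 + 8 = 38.
Total exposure: 5 days.
The Gamma prior is conjugate for the Poisson rate, so λ | data ~ Gamma(29+38, 12+5) = Gamma(67, 17).
Posterior mean = 67/17 = 67/17; prior mean = 29/12 = 29/12. Difference = 67/17 − 29/12 = 311/204.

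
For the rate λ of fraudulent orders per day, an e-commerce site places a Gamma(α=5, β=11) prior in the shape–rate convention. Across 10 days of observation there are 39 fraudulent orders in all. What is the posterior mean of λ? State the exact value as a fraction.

44/21

Total count 39 over total exposure 10 days.
By Gamma–Poisson conjugacy, the posterior is Gamma(α + Σx, β + Σt) = Gamma(5 + 39, 11 + 10) = Gamma(44, 21).
Posterior mean = α'/β' = 44/21.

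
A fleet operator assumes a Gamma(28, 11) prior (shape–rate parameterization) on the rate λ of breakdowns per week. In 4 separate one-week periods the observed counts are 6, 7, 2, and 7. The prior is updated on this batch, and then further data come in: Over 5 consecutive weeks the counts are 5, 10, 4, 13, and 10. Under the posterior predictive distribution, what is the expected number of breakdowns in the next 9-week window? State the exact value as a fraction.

Total count: 6 + 7 + 2 + 7 = 22.
Total exposure: 4 weeks.
After the first batch: Gamma(28 + 22, 11 + 4) = Gamma(50, 15).
Total count: 5 + 10 + 4 + 13 + 10 = 42.
Total exposure: 5 weeks.
After the second batch: Gamma(50 + 42, 15 + 5) = Gamma(92, 20).
Predictive mean over a 9-week window = T·E[λ|data] = 9·92/20 = 207/5.

207/5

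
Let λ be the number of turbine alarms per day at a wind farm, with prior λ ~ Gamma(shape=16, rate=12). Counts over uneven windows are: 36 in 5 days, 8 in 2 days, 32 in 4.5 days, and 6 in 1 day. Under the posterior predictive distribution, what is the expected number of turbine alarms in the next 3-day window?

Total count: 36 + 8 + 32 + 6 = 82.
Total exposure: 5 + 2 + 4.5 + 1 = 12.5 days.
Gamma(α, β) with Poisson data over total exposure Σt gives posterior Gamma(α+Σx, β+Σt) = Gamma(98, 49/2).
Predictive mean over a 3-day window = T·E[λ|data] = 3·98/(49/2) = 12.

12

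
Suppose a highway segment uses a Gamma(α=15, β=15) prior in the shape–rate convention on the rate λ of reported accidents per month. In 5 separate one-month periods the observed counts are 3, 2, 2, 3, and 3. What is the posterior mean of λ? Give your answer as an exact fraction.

Total count: 3 + 2 + 2 + 3 + 3 = 13.
Total exposure: 5 months.
Gamma(α, β) with Poisson data over total exposure Σt gives posterior Gamma(α+Σx, β+Σt) = Gamma(28, 20).
Posterior mean = α'/β' = 28/20 = 7/5.

7/5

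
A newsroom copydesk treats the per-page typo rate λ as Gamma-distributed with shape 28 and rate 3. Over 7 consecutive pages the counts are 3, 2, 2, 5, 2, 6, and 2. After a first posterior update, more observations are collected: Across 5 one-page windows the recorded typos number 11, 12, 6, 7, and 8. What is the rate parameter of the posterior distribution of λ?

Total count: 3 + 2 + 2 + 5 + 2 + 6 + 2 = 22.
Total exposure: 7 pages.
After the first batch: Gamma(28 + 22, 3 + 7) = Gamma(50, 10).
Total count: 11 + 12 + 6 + 7 + 8 = 44.
Total exposure: 5 pages.
After the second batch: Gamma(50 + 44, 10 + 5) = Gamma(94, 15).

15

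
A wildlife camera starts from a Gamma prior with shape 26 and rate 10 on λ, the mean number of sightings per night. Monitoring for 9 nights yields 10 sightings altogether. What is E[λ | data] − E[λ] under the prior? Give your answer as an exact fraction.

-67/95

Total count 10 over total exposure 9 nights.
The Gamma prior is conjugate for the Poisson rate, so λ | data ~ Gamma(26+10, 10+9) = Gamma(36, 19).
Posterior mean = 36/19 = 36/19; prior mean = 26/10 = 13/5. Difference = 36/19 − 13/5 = -67/95.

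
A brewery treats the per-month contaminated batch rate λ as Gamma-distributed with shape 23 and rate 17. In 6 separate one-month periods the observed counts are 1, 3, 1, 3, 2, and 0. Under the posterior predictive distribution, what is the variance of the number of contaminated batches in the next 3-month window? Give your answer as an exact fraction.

2574/529

Total count: 1 + 3 + 1 + 3 + 2 + 0 = 10.
Total exposure: 6 months.
The Gamma prior is conjugate for the Poisson rate, so λ | data ~ Gamma(23+10, 17+6) = Gamma(33, 23).
The posterior predictive for a window of length T is Negative Binomial with variance T·α'·(β'+T)/β'² = 3·33·26/529 = 2574/529.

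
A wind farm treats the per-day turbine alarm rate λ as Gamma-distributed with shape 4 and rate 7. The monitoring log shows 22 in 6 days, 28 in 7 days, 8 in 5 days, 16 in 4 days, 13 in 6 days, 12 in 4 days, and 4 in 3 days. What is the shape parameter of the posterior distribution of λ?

107

Total count: 22 + 28 + 8 + 16 + 13 + 12 + 4 = 103.
Total exposure: 6 + 7 + 5 + 4 + 6 + 4 + 3 = 35 days.
Posterior: α' = 4 + 103 = 107, β' = 7 + 35 = 42.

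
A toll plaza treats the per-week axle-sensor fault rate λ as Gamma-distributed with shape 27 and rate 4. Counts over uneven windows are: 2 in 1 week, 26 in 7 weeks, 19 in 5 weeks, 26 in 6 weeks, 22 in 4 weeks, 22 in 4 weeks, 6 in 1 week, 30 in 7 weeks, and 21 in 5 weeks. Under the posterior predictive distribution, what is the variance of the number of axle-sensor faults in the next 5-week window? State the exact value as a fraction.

Total count: 2 + 26 + 19 + 26 + 22 + 22 + 6 + 30 + 21 = 174.
Total exposure: 1 + 7 + 5 + 6 + 4 + 4 + 1 + 7 + 5 = 40 weeks.
Posterior: α' = 27 + 174 = 201, β' = 4 + 40 = 44.
The posterior predictive for a window of length T is Negative Binomial with variance T·α'·(β'+T)/β'² = 5·201·49/1936 = 49245/1936.

49245/1936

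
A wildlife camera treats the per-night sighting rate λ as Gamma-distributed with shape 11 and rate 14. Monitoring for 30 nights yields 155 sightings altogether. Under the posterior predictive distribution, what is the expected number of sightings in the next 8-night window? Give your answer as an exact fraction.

332/11

Total count 155 over total exposure 30 nights.
The Gamma prior is conjugate for the Poisson rate, so λ | data ~ Gamma(11+155, 14+30) = Gamma(166, 44).
Predictive mean over an 8-night window = T·E[λ|data] = 8·166/44 = 332/11.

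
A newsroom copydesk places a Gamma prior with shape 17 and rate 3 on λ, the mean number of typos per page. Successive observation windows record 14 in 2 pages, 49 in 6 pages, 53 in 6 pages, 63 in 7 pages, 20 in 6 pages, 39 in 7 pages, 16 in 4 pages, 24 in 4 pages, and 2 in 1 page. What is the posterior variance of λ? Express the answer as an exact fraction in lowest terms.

Total count: 14 + 49 + 53 + 63 + 20 + 39 + 16 + 24 + 2 = 280.
Total exposure: 2 + 6 + 6 + 7 + 6 + 7 + 4 + 4 + 1 = 43 pages.
Conjugate update: add total count to the shape and total exposure to the rate, giving Gamma(297, 46).
Posterior variance = α'/β'² = 297/2116.

297/2116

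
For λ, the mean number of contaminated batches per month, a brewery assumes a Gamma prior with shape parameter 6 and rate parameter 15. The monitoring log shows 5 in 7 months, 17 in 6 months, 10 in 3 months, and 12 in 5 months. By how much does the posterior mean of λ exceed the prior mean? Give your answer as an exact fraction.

89/90

Total count: 5 + 17 + 10 + 12 = 44.
Total exposure: 7 + 6 + 3 + 5 = 21 months.
By Gamma–Poisson conjugacy, the posterior is Gamma(α + Σx, β + Σt) = Gamma(6 + 44, 15 + 21) = Gamma(50, 36).
Posterior mean = 50/36 = 25/18; prior mean = 6/15 = 2/5. Difference = 25/18 − 2/5 = 89/90.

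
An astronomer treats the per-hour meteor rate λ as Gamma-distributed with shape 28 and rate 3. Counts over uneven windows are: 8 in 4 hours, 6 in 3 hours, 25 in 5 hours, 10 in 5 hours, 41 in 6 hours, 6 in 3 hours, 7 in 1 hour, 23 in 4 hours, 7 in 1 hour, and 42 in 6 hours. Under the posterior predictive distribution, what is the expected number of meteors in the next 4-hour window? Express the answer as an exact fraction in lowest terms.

812/41

Total count: 8 + 6 + 25 + 10 + 41 + 6 + 7 + 23 + 7 + 42 = 175.
Total exposure: 4 + 3 + 5 + 5 + 6 + 3 + 1 + 4 + 1 + 6 = 38 hours.
The Gamma prior is conjugate for the Poisson rate, so λ | data ~ Gamma(28+175, 3+38) = Gamma(203, 41).
Predictive mean over a 4-hour window = T·E[λ|data] = 4·203/41 = 812/41.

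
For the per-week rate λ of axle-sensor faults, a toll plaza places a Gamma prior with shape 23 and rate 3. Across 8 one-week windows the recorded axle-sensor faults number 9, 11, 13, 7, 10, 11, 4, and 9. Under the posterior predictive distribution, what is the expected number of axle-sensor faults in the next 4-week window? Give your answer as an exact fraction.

Total count: 9 + 11 + 13 + 7 + 10 + 11 + 4 + 9 = 74.
Total exposure: 8 weeks.
The Gamma prior is conjugate for the Poisson rate, so λ | data ~ Gamma(23+74, 3+8) = Gamma(97, 11).
Predictive mean over a 4-week window = T·E[λ|data] = 4·97/11 = 388/11.

388/11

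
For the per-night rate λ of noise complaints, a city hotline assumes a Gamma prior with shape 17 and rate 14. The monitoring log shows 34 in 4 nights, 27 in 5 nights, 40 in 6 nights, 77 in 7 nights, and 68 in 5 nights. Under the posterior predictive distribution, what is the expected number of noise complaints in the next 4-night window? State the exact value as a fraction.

1052/41

Total count: 34 + 27 + 40 + 77 + 68 = 246.
Total exposure: 4 + 5 + 6 + 7 + 5 = 27 nights.
Gamma(α, β) with Poisson data over total exposure Σt gives posterior Gamma(α+Σx, β+Σt) = Gamma(263, 41).
Predictive mean over a 4-night window = T·E[λ|data] = 4·263/41 = 1052/41.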